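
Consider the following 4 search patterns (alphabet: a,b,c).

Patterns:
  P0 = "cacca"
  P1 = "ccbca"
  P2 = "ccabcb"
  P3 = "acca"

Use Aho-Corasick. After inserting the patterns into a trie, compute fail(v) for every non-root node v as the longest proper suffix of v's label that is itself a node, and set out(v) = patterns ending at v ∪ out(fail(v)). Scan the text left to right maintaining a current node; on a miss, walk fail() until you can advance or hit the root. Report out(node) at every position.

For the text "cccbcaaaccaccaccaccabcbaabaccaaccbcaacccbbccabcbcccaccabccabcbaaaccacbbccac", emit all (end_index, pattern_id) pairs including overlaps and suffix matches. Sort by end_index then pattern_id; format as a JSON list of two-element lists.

Construct AC machine:
Trie (insert patterns):
  n0 'ε': a→14 c→1
  n1 'c': a→2 c→6
  n2 'ca': c→3
  n3 'cac': c→4
  n4 'cacc': a→5
  n5 'cacca': ·  [P0 ends]
  n6 'cc': a→10 b→7
  n7 'ccb': c→8
  n8 'ccbc': a→9
  n9 'ccbca': ·  [P1 ends]
  n10 'cca': b→11
  n11 'ccab': c→12
  n12 'ccabc': b→13
  n13 'ccabcb': ·  [P2 ends]
  n14 'a': c→15
  n15 'ac': c→16
  n16 'acc': a→17
  n17 'acca': ·  [P3 ends]

Failure links (BFS by depth):
  n1('c'): parent n0 fail=0; on 'c' 0 → fail=0;  out ∅∪∅=∅
  n14('a'): parent n0 fail=0; on 'a' 0 → fail=0;  out ∅∪∅=∅
  n2('ca'): parent n1 fail=0; on 'a' 0 → fail=14;  out ∅∪∅=∅
  n6('cc'): parent n1 fail=0; on 'c' 0 → fail=1;  out ∅∪∅=∅
  n15('ac'): parent n14 fail=0; on 'c' 0 → fail=1;  out ∅∪∅=∅
  n3('cac'): parent n2 fail=14; on 'c' 14 → fail=15;  out ∅∪∅=∅
  n7('ccb'): parent n6 fail=1; on 'b' 1→0 → fail=0;  out ∅∪∅=∅
  n10('cca'): parent n6 fail=1; on 'a' 1 → fail=2;  out ∅∪∅=∅
  n16('acc'): parent n15 fail=1; on 'c' 1 → fail=6;  out ∅∪∅=∅
  n4('cacc'): parent n3 fail=15; on 'c' 15 → fail=16;  out ∅∪∅=∅
  n8('ccbc'): parent n7 fail=0; on 'c' 0 → fail=1;  out ∅∪∅=∅
  n11('ccab'): parent n10 fail=2; on 'b' 2→14→0 → fail=0;  out ∅∪∅=∅
  n17('acca'): parent n16 fail=6; on 'a' 6 → fail=10;  out {3}∪∅={3}
  n5('cacca'): parent n4 fail=16; on 'a' 16 → fail=17;  out {0}∪{3}={0,3}
  n9('ccbca'): parent n8 fail=1; on 'a' 1 → fail=2;  out {1}∪∅={1}
  n12('ccabc'): parent n11 fail=0; on 'c' 0 → fail=1;  out ∅∪∅=∅
  n13('ccabcb'): parent n12 fail=1; on 'b' 1→0 → fail=0;  out {2}∪∅={2}

Scan:
i=0 'c': node 0→1
i=1 'c': node 1→6
i=2 'c': node 6→6 (fail-walked)
i=3 'b': node 6→7
i=4 'c': node 7→8
i=5 'a': node 8→9  → match P1@[1:5]
i=6 'a': node 9→14 (fail-walked)
i=7 'a': node 14→14 (fail-walked)
i=8 'c': node 14→15
i=9 'c': node 15→16
i=10 'a': node 16→17  → match P3@[7:10]
i=11 'c': node 17→3 (fail-walked)
i=12 'c': node 3→4
i=13 'a': node 4→5  → match P0@[9:13],P3@[10:13]
i=14 'c': node 5→3 (fail-walked)
i=15 'c': node 3→4
i=16 'a': node 4→5  → match P0@[12:16],P3@[13:16]
i=17 'c': node 5→3 (fail-walked)
i=18 'c': node 3→4
i=19 'a': node 4→5  → match P0@[15:19],P3@[16:19]
i=20 'b': node 5→11 (fail-walked)
i=21 'c': node 11→12
i=22 'b': node 12→13  → match P2@[17:22]
i=23 'a': node 13→14 (fail-walked)
i=24 'a': node 14→14 (fail-walked)
i=25 'b': node 14→0 (fail-walked)
i=26 'a': node 0→14
i=27 'c': node 14→15
i=28 'c': node 15→16
i=29 'a': node 16→17  → match P3@[26:29]
i=30 'a': node 17→14 (fail-walked)
i=31 'c': node 14→15
i=32 'c': node 15→16
i=33 'b': node 16→7 (fail-walked)
i=34 'c': node 7→8
i=35 'a': node 8→9  → match P1@[31:35]
i=36 'a': node 9→14 (fail-walked)
i=37 'c': node 14→15
i=38 'c': node 15→16
i=39 'c': node 16→6 (fail-walked)
i=40 'b': node 6→7
i=41 'b': node 7→0 (fail-walked)
i=42 'c': node 0→1
i=43 'c': node 1→6
i=44 'a': node 6→10
i=45 'b': node 10→11
i=46 'c': node 11→12
i=47 'b': node 12→13  → match P2@[42:47]
i=48 'c': node 13→1 (fail-walked)
i=49 'c': node 1→6
i=50 'c': node 6→6 (fail-walked)
i=51 'a': node 6→10
i=52 'c': node 10→3 (fail-walked)
i=53 'c': node 3→4
i=54 'a': node 4→5  → match P0@[50:54],P3@[51:54]
i=55 'b': node 5→11 (fail-walked)
i=56 'c': node 11→12
i=57 'c': node 12→6 (fail-walked)
i=58 'a': node 6→10
i=59 'b': node 10→11
i=60 'c': node 11→12
i=61 'b': node 12→13  → match P2@[56:61]
i=62 'a': node 13→14 (fail-walked)
i=63 'a': node 14→14 (fail-walked)
i=64 'a': node 14→14 (fail-walked)
i=65 'c': node 14→15
i=66 'c': node 15→16
i=67 'a': node 16→17  → match P3@[64:67]
i=68 'c': node 17→3 (fail-walked)
i=69 'b': node 3→0 (fail-walked)
i=70 'b': node 0→0
i=71 'c': node 0→1
i=72 'c': node 1→6
i=73 'a': node 6→10
i=74 'c': node 10→3 (fail-walked)

Result: [[5,1],[10,3],[13,0],[13,3],[16,0],[16,3],[19,0],[19,3],[22,2],[29,3],[35,1],[47,2],[54,0],[54,3],[61,2],[67,3]]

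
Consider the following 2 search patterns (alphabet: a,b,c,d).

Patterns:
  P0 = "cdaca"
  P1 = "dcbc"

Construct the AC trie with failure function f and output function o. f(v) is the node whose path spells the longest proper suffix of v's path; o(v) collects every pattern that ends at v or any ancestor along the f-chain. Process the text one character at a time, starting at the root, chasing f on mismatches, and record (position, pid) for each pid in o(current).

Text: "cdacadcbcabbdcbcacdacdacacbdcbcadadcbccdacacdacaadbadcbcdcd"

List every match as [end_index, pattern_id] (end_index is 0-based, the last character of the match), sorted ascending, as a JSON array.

Build:
Trie (insert patterns):
  n0 'ε': c→1 d→6
  n1 'c': d→2
  n2 'cd': a→3
  n3 'cda': c→4
  n4 'cdac': a→5
  n5 'cdaca': ·  [P0 ends]
  n6 'd': c→7
  n7 'dc': b→8
  n8 'dcb': c→9
  n9 'dcbc': ·  [P1 ends]

Failure links (BFS by depth):
  fail(1) 'c': from fail(0)=0 chase 'c': 0 ⇒ 0;  out=∅∪out(0)=∅
  fail(6) 'd': from fail(0)=0 chase 'd': 0 ⇒ 0;  out=∅∪out(0)=∅
  fail(2) 'cd': from fail(1)=0 chase 'd': 0 ⇒ 6;  out=∅∪out(6)=∅
  fail(7) 'dc': from fail(6)=0 chase 'c': 0 ⇒ 1;  out=∅∪out(1)=∅
  fail(3) 'cda': from fail(2)=6 chase 'a': 6→0 ⇒ 0;  out=∅∪out(0)=∅
  fail(8) 'dcb': from fail(7)=1 chase 'b': 1→0 ⇒ 0;  out=∅∪out(0)=∅
  fail(4) 'cdac': from fail(3)=0 chase 'c': 0 ⇒ 1;  out=∅∪out(1)=∅
  fail(9) 'dcbc': from fail(8)=0 chase 'c': 0 ⇒ 1;  out={1}∪out(1)={1}
  fail(5) 'cdaca': from fail(4)=1 chase 'a': 1→0 ⇒ 0;  out={0}∪out(0)={0}

Run:
i=0 'c': node 0→1
i=1 'd': node 1→2
i=2 'a': node 2→3
i=3 'c': node 3→4
i=4 'a': node 4→5  → match P0@[0:4]
i=5 'd': node 5→6 ·f
i=6 'c': node 6→7
i=7 'b': node 7→8
i=8 'c': node 8→9  → match P1@[5:8]
i=9 'a': node 9→0 ·f
i=10 'b': node 0→0
i=11 'b': node 0→0
i=12 'd': node 0→6
i=13 'c': node 6→7
i=14 'b': node 7→8
i=15 'c': node 8→9  → match P1@[12:15]
i=16 'a': node 9→0 ·f
i=17 'c': node 0→1
i=18 'd': node 1→2
i=19 'a': node 2→3
i=20 'c': node 3→4
i=21 'd': node 4→2 ·f
i=22 'a': node 2→3
i=23 'c': node 3→4
i=24 'a': node 4→5  → match P0@[20:24]
i=25 'c': node 5→1 ·f
i=26 'b': node 1→0 ·f
i=27 'd': node 0→6
i=28 'c': node 6→7
i=29 'b': node 7→8
i=30 'c': node 8→9  → match P1@[27:30]
i=31 'a': node 9→0 ·f
i=32 'd': node 0→6
i=33 'a': node 6→0 ·f
i=34 'd': node 0→6
i=35 'c': node 6→7
i=36 'b': node 7→8
i=37 'c': node 8→9  → match P1@[34:37]
i=38 'c': node 9→1 ·f
i=39 'd': node 1→2
i=40 'a': node 2→3
i=41 'c': node 3→4
i=42 'a': node 4→5  → match P0@[38:42]
i=43 'c': node 5→1 ·f
i=44 'd': node 1→2
i=45 'a': node 2→3
i=46 'c': node 3→4
i=47 'a': node 4→5  → match P0@[43:47]
i=48 'a': node 5→0 ·f
i=49 'd': node 0→6
i=50 'b': node 6→0 ·f
i=51 'a': node 0→0
i=52 'd': node 0→6
i=53 'c': node 6→7
i=54 'b': node 7→8
i=55 'c': node 8→9  → match P1@[52:55]
i=56 'd': node 9→2 ·f
i=57 'c': node 2→7 ·f
i=58 'd': node 7→2 ·f

All matches (sorted): [[4,0],[8,1],[15,1],[24,0],[30,1],[37,1],[42,0],[47,0],[55,1]]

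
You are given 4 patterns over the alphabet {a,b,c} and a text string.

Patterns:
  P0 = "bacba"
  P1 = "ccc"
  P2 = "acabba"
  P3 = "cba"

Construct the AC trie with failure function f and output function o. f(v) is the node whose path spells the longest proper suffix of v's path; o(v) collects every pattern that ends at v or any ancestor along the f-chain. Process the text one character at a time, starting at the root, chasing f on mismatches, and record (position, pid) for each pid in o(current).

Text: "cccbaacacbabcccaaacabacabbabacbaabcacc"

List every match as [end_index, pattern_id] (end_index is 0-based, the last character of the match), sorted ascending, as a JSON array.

Construct AC machine:
Trie (insert patterns):
  n0 'ε': a→9 b→1 c→6
  n1 'b': a→2
  n2 'ba': c→3
  n3 'bac': b→4
  n4 'bacb': a→5
  n5 'bacba': ·  ←P0
  n6 'c': b→15 c→7
  n7 'cc': c→8
  n8 'ccc': ·  ←P1
  n9 'a': c→10
  n10 'ac': a→11
  n11 'aca': b→12
  n12 'acab': b→13
  n13 'acabb': a→14
  n14 'acabba': ·  ←P2
  n15 'cb': a→16
  n16 'cba': ·  ←P3

BFS fail/out derivation:
  fail(1) 'b': from fail(0)=0 chase 'b': 0 ⇒ 0;  out=∅∪out(0)=∅
  fail(6) 'c': from fail(0)=0 chase 'c': 0 ⇒ 0;  out=∅∪out(0)=∅
  fail(9) 'a': from fail(0)=0 chase 'a': 0 ⇒ 0;  out=∅∪out(0)=∅
  fail(2) 'ba': from fail(1)=0 chase 'a': 0 ⇒ 9;  out=∅∪out(9)=∅
  fail(7) 'cc': from fail(6)=0 chase 'c': 0 ⇒ 6;  out=∅∪out(6)=∅
  fail(10) 'ac': from fail(9)=0 chase 'c': 0 ⇒ 6;  out=∅∪out(6)=∅
  fail(15) 'cb': from fail(6)=0 chase 'b': 0 ⇒ 1;  out=∅∪out(1)=∅
  fail(3) 'bac': from fail(2)=9 chase 'c': 9 ⇒ 10;  out=∅∪out(10)=∅
  fail(8) 'ccc': from fail(7)=6 chase 'c': 6 ⇒ 7;  out={1}∪out(7)={1}
  fail(11) 'aca': from fail(10)=6 chase 'a': 6→0 ⇒ 9;  out=∅∪out(9)=∅
  fail(16) 'cba': from fail(15)=1 chase 'a': 1 ⇒ 2;  out={3}∪out(2)={3}
  fail(4) 'bacb': from fail(3)=10 chase 'b': 10→6 ⇒ 15;  out=∅∪out(15)=∅
  fail(12) 'acab': from fail(11)=9 chase 'b': 9→0 ⇒ 1;  out=∅∪out(1)=∅
  fail(5) 'bacba': from fail(4)=15 chase 'a': 15 ⇒ 16;  out={0}∪out(16)={0,3}
  fail(13) 'acabb': from fail(12)=1 chase 'b': 1→0 ⇒ 1;  out=∅∪out(1)=∅
  fail(14) 'acabba': from fail(13)=1 chase 'a': 1 ⇒ 2;  out={2}∪out(2)={2}

Scan:
[0] read 'c'  n0⇒n6
[1] read 'c'  n6⇒n7
[2] read 'c'  n7⇒n8  → match P1@[0:2]
[3] read 'b'  n8⇒n15 ·f
[4] read 'a'  n15⇒n16  → match P3@[2:4]
[5] read 'a'  n16⇒n9 ·f
[6] read 'c'  n9⇒n10
[7] read 'a'  n10⇒n11
[8] read 'c'  n11⇒n10 ·f
[9] read 'b'  n10⇒n15 ·f
[10] read 'a'  n15⇒n16  → match P3@[8:10]
[11] read 'b'  n16⇒n1 ·f
[12] read 'c'  n1⇒n6 ·f
[13] read 'c'  n6⇒n7
[14] read 'c'  n7⇒n8  → match P1@[12:14]
[15] read 'a'  n8⇒n9 ·f
[16] read 'a'  n9⇒n9 ·f
[17] read 'a'  n9⇒n9 ·f
[18] read 'c'  n9⇒n10
[19] read 'a'  n10⇒n11
[20] read 'b'  n11⇒n12
[21] read 'a'  n12⇒n2 ·f
[22] read 'c'  n2⇒n3
[23] read 'a'  n3⇒n11 ·f
[24] read 'b'  n11⇒n12
[25] read 'b'  n12⇒n13
[26] read 'a'  n13⇒n14  → match P2@[21:26]
[27] read 'b'  n14⇒n1 ·f
[28] read 'a'  n1⇒n2
[29] read 'c'  n2⇒n3
[30] read 'b'  n3⇒n4
[31] read 'a'  n4⇒n5  → match P0@[27:31],P3@[29:31]
[32] read 'a'  n5⇒n9 ·f
[33] read 'b'  n9⇒n1 ·f
[34] read 'c'  n1⇒n6 ·f
[35] read 'a'  n6⇒n9 ·f
[36] read 'c'  n9⇒n10
[37] read 'c'  n10⇒n7 ·f

Matches: [[2,1],[4,3],[10,3],[14,1],[26,2],[31,0],[31,3]]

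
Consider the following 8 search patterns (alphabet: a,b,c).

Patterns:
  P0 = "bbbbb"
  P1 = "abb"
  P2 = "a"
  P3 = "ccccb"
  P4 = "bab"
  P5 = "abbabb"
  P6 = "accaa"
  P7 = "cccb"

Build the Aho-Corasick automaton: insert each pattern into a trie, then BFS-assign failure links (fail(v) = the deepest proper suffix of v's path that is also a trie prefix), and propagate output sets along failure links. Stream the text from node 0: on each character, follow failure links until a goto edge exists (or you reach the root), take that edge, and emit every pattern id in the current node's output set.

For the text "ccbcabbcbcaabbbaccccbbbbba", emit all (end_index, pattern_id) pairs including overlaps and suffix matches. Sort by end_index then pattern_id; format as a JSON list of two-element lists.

Build automaton:
Trie nodes:
  n0 'ε': a→6 b→1 c→9
  n1 'b': a→14 b→2
  n2 'bb': b→3
  n3 'bbb': b→4
  n4 'bbbb': b→5
  n5 'bbbbb': ·  [P0 ends]
  n6 'a': b→7 c→19  [P2 ends]
  n7 'ab': b→8
  n8 'abb': a→16  [P1 ends]
  n9 'c': c→10
  n10 'cc': c→11
  n11 'ccc': b→23 c→12
  n12 'cccc': b→13
  n13 'ccccb': ·  [P3 ends]
  n14 'ba': b→15
  n15 'bab': ·  [P4 ends]
  n16 'abba': b→17
  n17 'abbab': b→18
  n18 'abbabb': ·  [P5 ends]
  n19 'ac': c→20
  n20 'acc': a→21
  n21 'acca': a→22
  n22 'accaa': ·  [P6 ends]
  n23 'cccb': ·  [P7 ends]

Failure links (BFS by depth):
  n1('b'): parent n0 fail=0; on 'b' 0 → fail=0;  out ∅∪∅=∅
  n6('a'): parent n0 fail=0; on 'a' 0 → fail=0;  out {2}∪∅={2}
  n9('c'): parent n0 fail=0; on 'c' 0 → fail=0;  out ∅∪∅=∅
  n2('bb'): parent n1 fail=0; on 'b' 0 → fail=1;  out ∅∪∅=∅
  n7('ab'): parent n6 fail=0; on 'b' 0 → fail=1;  out ∅∪∅=∅
  n10('cc'): parent n9 fail=0; on 'c' 0 → fail=9;  out ∅∪∅=∅
  n14('ba'): parent n1 fail=0; on 'a' 0 → fail=6;  out ∅∪{2}={2}
  n19('ac'): parent n6 fail=0; on 'c' 0 → fail=9;  out ∅∪∅=∅
  n3('bbb'): parent n2 fail=1; on 'b' 1 → fail=2;  out ∅∪∅=∅
  n8('abb'): parent n7 fail=1; on 'b' 1 → fail=2;  out {1}∪∅={1}
  n11('ccc'): parent n10 fail=9; on 'c' 9 → fail=10;  out ∅∪∅=∅
  n15('bab'): parent n14 fail=6; on 'b' 6 → fail=7;  out {4}∪∅={4}
  n20('acc'): parent n19 fail=9; on 'c' 9 → fail=10;  out ∅∪∅=∅
  n4('bbbb'): parent n3 fail=2; on 'b' 2 → fail=3;  out ∅∪∅=∅
  n12('cccc'): parent n11 fail=10; on 'c' 10 → fail=11;  out ∅∪∅=∅
  n16('abba'): parent n8 fail=2; on 'a' 2→1 → fail=14;  out ∅∪{2}={2}
  n21('acca'): parent n20 fail=10; on 'a' 10→9→0 → fail=6;  out ∅∪{2}={2}
  n23('cccb'): parent n11 fail=10; on 'b' 10→9→0 → fail=1;  out {7}∪∅={7}
  n5('bbbbb'): parent n4 fail=3; on 'b' 3 → fail=4;  out {0}∪∅={0}
  n13('ccccb'): parent n12 fail=11; on 'b' 11 → fail=23;  out {3}∪{7}={3,7}
  n17('abbab'): parent n16 fail=14; on 'b' 14 → fail=15;  out ∅∪{4}={4}
  n22('accaa'): parent n21 fail=6; on 'a' 6→0 → fail=6;  out {6}∪{2}={2,6}
  n18('abbabb'): parent n17 fail=15; on 'b' 15→7 → fail=8;  out {5}∪{1}={1,5}

Run:
[0] read 'c'  n0⇒n9
[1] read 'c'  n9⇒n10
[2] read 'b'  n10⇒n1 (via fail)
[3] read 'c'  n1⇒n9 (via fail)
[4] read 'a'  n9⇒n6 (via fail)  → match P2@[4:4]
[5] read 'b'  n6⇒n7
[6] read 'b'  n7⇒n8  → match P1@[4:6]
[7] read 'c'  n8⇒n9 (via fail)
[8] read 'b'  n9⇒n1 (via fail)
[9] read 'c'  n1⇒n9 (via fail)
[10] read 'a'  n9⇒n6 (via fail)  → match P2@[10:10]
[11] read 'a'  n6⇒n6 (via fail)  → match P2@[11:11]
[12] read 'b'  n6⇒n7
[13] read 'b'  n7⇒n8  → match P1@[11:13]
[14] read 'b'  n8⇒n3 (via fail)
[15] read 'a'  n3⇒n14 (via fail)  → match P2@[15:15]
[16] read 'c'  n14⇒n19 (via fail)
[17] read 'c'  n19⇒n20
[18] read 'c'  n20⇒n11 (via fail)
[19] read 'c'  n11⇒n12
[20] read 'b'  n12⇒n13  → match P3@[16:20],P7@[17:20]
[21] read 'b'  n13⇒n2 (via fail)
[22] read 'b'  n2⇒n3
[23] read 'b'  n3⇒n4
[24] read 'b'  n4⇒n5  → match P0@[20:24]
[25] read 'a'  n5⇒n14 (via fail)  → match P2@[25:25]

Result: [[4,2],[6,1],[10,2],[11,2],[13,1],[15,2],[20,3],[20,7],[24,0],[25,2]]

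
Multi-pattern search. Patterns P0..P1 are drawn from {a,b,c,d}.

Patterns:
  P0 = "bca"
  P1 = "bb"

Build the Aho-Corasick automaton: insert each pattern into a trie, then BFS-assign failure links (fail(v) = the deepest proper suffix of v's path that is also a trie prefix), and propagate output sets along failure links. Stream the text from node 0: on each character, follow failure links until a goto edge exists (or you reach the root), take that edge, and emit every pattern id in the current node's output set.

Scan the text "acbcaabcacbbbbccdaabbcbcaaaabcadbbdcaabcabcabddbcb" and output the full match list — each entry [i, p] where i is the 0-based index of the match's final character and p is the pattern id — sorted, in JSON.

Build:
Trie nodes:
  n0 'ε': b→1
  n1 'b': b→4 c→2
  n2 'bc': a→3
  n3 'bca': ·  [P0 ends]
  n4 'bb': ·  [P1 ends]

Failure links (BFS by depth):
  n1('b'): parent n0 fail=0; on 'b' 0 → fail=0;  out ∅∪∅=∅
  n2('bc'): parent n1 fail=0; on 'c' 0 → fail=0;  out ∅∪∅=∅
  n4('bb'): parent n1 fail=0; on 'b' 0 → fail=1;  out {1}∪∅={1}
  n3('bca'): parent n2 fail=0; on 'a' 0 → fail=0;  out {0}∪∅={0}

Text stream:
i=0 'a': node 0→0
i=1 'c': node 0→0
i=2 'b': node 0→1
i=3 'c': node 1→2
i=4 'a': node 2→3  ** P0@[2:4]
i=5 'a': node 3→0 (fail-walked)
i=6 'b': node 0→1
i=7 'c': node 1→2
i=8 'a': node 2→3  ** P0@[6:8]
i=9 'c': node 3→0 (fail-walked)
i=10 'b': node 0→1
i=11 'b': node 1→4  ** P1@[10:11]
i=12 'b': node 4→4 (fail-walked)  ** P1@[11:12]
i=13 'b': node 4→4 (fail-walked)  ** P1@[12:13]
i=14 'c': node 4→2 (fail-walked)
i=15 'c': node 2→0 (fail-walked)
i=16 'd': node 0→0
i=17 'a': node 0→0
i=18 'a': node 0→0
i=19 'b': node 0→1
i=20 'b': node 1→4  ** P1@[19:20]
i=21 'c': node 4→2 (fail-walked)
i=22 'b': node 2→1 (fail-walked)
i=23 'c': node 1→2
i=24 'a': node 2→3  ** P0@[22:24]
i=25 'a': node 3→0 (fail-walked)
i=26 'a': node 0→0
i=27 'a': node 0→0
i=28 'b': node 0→1
i=29 'c': node 1→2
i=30 'a': node 2→3  ** P0@[28:30]
i=31 'd': node 3→0 (fail-walked)
i=32 'b': node 0→1
i=33 'b': node 1→4  ** P1@[32:33]
i=34 'd': node 4→0 (fail-walked)
i=35 'c': node 0→0
i=36 'a': node 0→0
i=37 'a': node 0→0
i=38 'b': node 0→1
i=39 'c': node 1→2
i=40 'a': node 2→3  ** P0@[38:40]
i=41 'b': node 3→1 (fail-walked)
i=42 'c': node 1→2
i=43 'a': node 2→3  ** P0@[41:43]
i=44 'b': node 3→1 (fail-walked)
i=45 'd': node 1→0 (fail-walked)
i=46 'd': node 0→0
i=47 'b': node 0→1
i=48 'c': node 1→2
i=49 'b': node 2→1 (fail-walked)

Result: [[4,0],[8,0],[11,1],[12,1],[13,1],[20,1],[24,0],[30,0],[33,1],[40,0],[43,0]]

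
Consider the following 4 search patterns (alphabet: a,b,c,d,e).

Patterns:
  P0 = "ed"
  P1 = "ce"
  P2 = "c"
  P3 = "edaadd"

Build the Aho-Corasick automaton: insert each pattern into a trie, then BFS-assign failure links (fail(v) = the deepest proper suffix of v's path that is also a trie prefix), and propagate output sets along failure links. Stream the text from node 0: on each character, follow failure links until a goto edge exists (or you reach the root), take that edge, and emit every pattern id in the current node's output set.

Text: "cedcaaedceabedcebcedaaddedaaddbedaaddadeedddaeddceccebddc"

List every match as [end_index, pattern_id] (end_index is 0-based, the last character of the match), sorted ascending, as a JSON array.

Build automaton:
Trie nodes:
  n0 'ε': c→3 e→1
  n1 'e': d→2
  n2 'ed': a→5  ←P0
  n3 'c': e→4  ←P2
  n4 'ce': ·  ←P1
  n5 'eda': a→6
  n6 'edaa': d→7
  n7 'edaad': d→8
  n8 'edaadd': ·  ←P3

Failure links (BFS by depth):
  n1('e'): parent n0 fail=0; on 'e' 0 → fail=0;  out ∅∪∅=∅
  n3('c'): parent n0 fail=0; on 'c' 0 → fail=0;  out {2}∪∅={2}
  n2('ed'): parent n1 fail=0; on 'd' 0 → fail=0;  out {0}∪∅={0}
  n4('ce'): parent n3 fail=0; on 'e' 0 → fail=1;  out {1}∪∅={1}
  n5('eda'): parent n2 fail=0; on 'a' 0 → fail=0;  out ∅∪∅=∅
  n6('edaa'): parent n5 fail=0; on 'a' 0 → fail=0;  out ∅∪∅=∅
  n7('edaad'): parent n6 fail=0; on 'd' 0 → fail=0;  out ∅∪∅=∅
  n8('edaadd'): parent n7 fail=0; on 'd' 0 → fail=0;  out {3}∪∅={3}

Scan:
pos 0 'c': at 3  → match P2@[0:0]
pos 1 'e': at 4  → match P1@[0:1]
pos 2 'd': at 2 (fail-walked)  → match P0@[1:2]
pos 3 'c': at 3 (fail-walked)  → match P2@[3:3]
pos 4 'a': at 0 (fail-walked)
pos 5 'a': at 0
pos 6 'e': at 1
pos 7 'd': at 2  → match P0@[6:7]
pos 8 'c': at 3 (fail-walked)  → match P2@[8:8]
pos 9 'e': at 4  → match P1@[8:9]
pos 10 'a': at 0 (fail-walked)
pos 11 'b': at 0
pos 12 'e': at 1
pos 13 'd': at 2  → match P0@[12:13]
pos 14 'c': at 3 (fail-walked)  → match P2@[14:14]
pos 15 'e': at 4  → match P1@[14:15]
pos 16 'b': at 0 (fail-walked)
pos 17 'c': at 3  → match P2@[17:17]
pos 18 'e': at 4  → match P1@[17:18]
pos 19 'd': at 2 (fail-walked)  → match P0@[18:19]
pos 20 'a': at 5
pos 21 'a': at 6
pos 22 'd': at 7
pos 23 'd': at 8  → match P3@[18:23]
pos 24 'e': at 1 (fail-walked)
pos 25 'd': at 2  → match P0@[24:25]
pos 26 'a': at 5
pos 27 'a': at 6
pos 28 'd': at 7
pos 29 'd': at 8  → match P3@[24:29]
pos 30 'b': at 0 (fail-walked)
pos 31 'e': at 1
pos 32 'd': at 2  → match P0@[31:32]
pos 33 'a': at 5
pos 34 'a': at 6
pos 35 'd': at 7
pos 36 'd': at 8  → match P3@[31:36]
pos 37 'a': at 0 (fail-walked)
pos 38 'd': at 0
pos 39 'e': at 1
pos 40 'e': at 1 (fail-walked)
pos 41 'd': at 2  → match P0@[40:41]
pos 42 'd': at 0 (fail-walked)
pos 43 'd': at 0
pos 44 'a': at 0
pos 45 'e': at 1
pos 46 'd': at 2  → match P0@[45:46]
pos 47 'd': at 0 (fail-walked)
pos 48 'c': at 3  → match P2@[48:48]
pos 49 'e': at 4  → match P1@[48:49]
pos 50 'c': at 3 (fail-walked)  → match P2@[50:50]
pos 51 'c': at 3 (fail-walked)  → match P2@[51:51]
pos 52 'e': at 4  → match P1@[51:52]
pos 53 'b': at 0 (fail-walked)
pos 54 'd': at 0
pos 55 'd': at 0
pos 56 'c': at 3  → match P2@[56:56]

All matches (sorted): [[0,2],[1,1],[2,0],[3,2],[7,0],[8,2],[9,1],[13,0],[14,2],[15,1],[17,2],[18,1],[19,0],[23,3],[25,0],[29,3],[32,0],[36,3],[41,0],[46,0],[48,2],[49,1],[50,2],[51,2],[52,1],[56,2]]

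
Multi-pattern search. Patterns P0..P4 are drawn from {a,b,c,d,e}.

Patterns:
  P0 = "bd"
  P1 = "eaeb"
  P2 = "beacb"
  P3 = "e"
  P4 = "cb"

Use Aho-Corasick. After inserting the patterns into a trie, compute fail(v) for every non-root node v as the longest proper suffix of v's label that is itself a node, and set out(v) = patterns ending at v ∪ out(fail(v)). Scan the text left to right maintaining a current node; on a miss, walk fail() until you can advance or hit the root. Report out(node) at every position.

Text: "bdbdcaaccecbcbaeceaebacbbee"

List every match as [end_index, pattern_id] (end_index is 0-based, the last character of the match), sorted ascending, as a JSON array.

Build automaton:
Trie (insert patterns):
  n0 'ε': b→1 c→11 e→3
  n1 'b': d→2 e→7
  n2 'bd': ·  [P0 ends]
  n3 'e': a→4  [P3 ends]
  n4 'ea': e→5
  n5 'eae': b→6
  n6 'eaeb': ·  [P1 ends]
  n7 'be': a→8
  n8 'bea': c→9
  n9 'beac': b→10
  n10 'beacb': ·  [P2 ends]
  n11 'c': b→12
  n12 'cb': ·  [P4 ends]

Failure links (BFS by depth):
  n1('b'): parent n0 fail=0; on 'b' 0 → fail=0;  out ∅∪∅=∅
  n3('e'): parent n0 fail=0; on 'e' 0 → fail=0;  out {3}∪∅={3}
  n11('c'): parent n0 fail=0; on 'c' 0 → fail=0;  out ∅∪∅=∅
  n2('bd'): parent n1 fail=0; on 'd' 0 → fail=0;  out {0}∪∅={0}
  n4('ea'): parent n3 fail=0; on 'a' 0 → fail=0;  out ∅∪∅=∅
  n7('be'): parent n1 fail=0; on 'e' 0 → fail=3;  out ∅∪{3}={3}
  n12('cb'): parent n11 fail=0; on 'b' 0 → fail=1;  out {4}∪∅={4}
  n5('eae'): parent n4 fail=0; on 'e' 0 → fail=3;  out ∅∪{3}={3}
  n8('bea'): parent n7 fail=3; on 'a' 3 → fail=4;  out ∅∪∅=∅
  n6('eaeb'): parent n5 fail=3; on 'b' 3→0 → fail=1;  out {1}∪∅={1}
  n9('beac'): parent n8 fail=4; on 'c' 4→0 → fail=11;  out ∅∪∅=∅
  n10('beacb'): parent n9 fail=11; on 'b' 11 → fail=12;  out {2}∪{4}={2,4}

Run:
[0] read 'b'  n0⇒n1
[1] read 'd'  n1⇒n2  → match P0@[0:1]
[2] read 'b'  n2⇒n1 ·f
[3] read 'd'  n1⇒n2  → match P0@[2:3]
[4] read 'c'  n2⇒n11 ·f
[5] read 'a'  n11⇒n0 ·f
[6] read 'a'  n0⇒n0
[7] read 'c'  n0⇒n11
[8] read 'c'  n11⇒n11 ·f
[9] read 'e'  n11⇒n3 ·f  → match P3@[9:9]
[10] read 'c'  n3⇒n11 ·f
[11] read 'b'  n11⇒n12  → match P4@[10:11]
[12] read 'c'  n12⇒n11 ·f
[13] read 'b'  n11⇒n12  → match P4@[12:13]
[14] read 'a'  n12⇒n0 ·f
[15] read 'e'  n0⇒n3  → match P3@[15:15]
[16] read 'c'  n3⇒n11 ·f
[17] read 'e'  n11⇒n3 ·f  → match P3@[17:17]
[18] read 'a'  n3⇒n4
[19] read 'e'  n4⇒n5  → match P3@[19:19]
[20] read 'b'  n5⇒n6  → match P1@[17:20]
[21] read 'a'  n6⇒n0 ·f
[22] read 'c'  n0⇒n11
[23] read 'b'  n11⇒n12  → match P4@[22:23]
[24] read 'b'  n12⇒n1 ·f
[25] read 'e'  n1⇒n7  → match P3@[25:25]
[26] read 'e'  n7⇒n3 ·f  → match P3@[26:26]

Matches: [[1,0],[3,0],[9,3],[11,4],[13,4],[15,3],[17,3],[19,3],[20,1],[23,4],[25,3],[26,3]]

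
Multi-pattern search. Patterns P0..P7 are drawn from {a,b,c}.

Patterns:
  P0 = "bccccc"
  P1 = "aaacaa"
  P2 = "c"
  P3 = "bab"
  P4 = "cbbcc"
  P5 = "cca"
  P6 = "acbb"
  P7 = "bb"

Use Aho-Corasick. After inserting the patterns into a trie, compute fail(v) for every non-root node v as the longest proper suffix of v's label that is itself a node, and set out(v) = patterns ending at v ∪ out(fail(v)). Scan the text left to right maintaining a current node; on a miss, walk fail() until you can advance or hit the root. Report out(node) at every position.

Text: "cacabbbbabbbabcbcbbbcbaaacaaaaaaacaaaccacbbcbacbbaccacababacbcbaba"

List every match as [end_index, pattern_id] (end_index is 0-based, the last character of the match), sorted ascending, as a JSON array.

Construct AC machine:
Trie nodes:
  0='ε' goto a→7 b→1 c→13
  1='b' goto a→14 b→25 c→2
  2='bc' goto c→3
  3='bcc' goto c→4
  4='bccc' goto c→5
  5='bcccc' goto c→6
  6='bccccc' goto ·  ←P0
  7='a' goto a→8 c→22
  8='aa' goto a→9
  9='aaa' goto c→10
  10='aaac' goto a→11
  11='aaaca' goto a→12
  12='aaacaa' goto ·  ←P1
  13='c' goto b→16 c→20  ←P2
  14='ba' goto b→15
  15='bab' goto ·  ←P3
  16='cb' goto b→17
  17='cbb' goto c→18
  18='cbbc' goto c→19
  19='cbbcc' goto ·  ←P4
  20='cc' goto a→21
  21='cca' goto ·  ←P5
  22='ac' goto b→23
  23='acb' goto b→24
  24='acbb' goto ·  ←P6
  25='bb' goto ·  ←P7

Failure links (BFS by depth):
  n1('b'): parent n0 fail=0; on 'b' 0 → fail=0;  out ∅∪∅=∅
  n7('a'): parent n0 fail=0; on 'a' 0 → fail=0;  out ∅∪∅=∅
  n13('c'): parent n0 fail=0; on 'c' 0 → fail=0;  out {2}∪∅={2}
  n2('bc'): parent n1 fail=0; on 'c' 0 → fail=13;  out ∅∪{2}={2}
  n8('aa'): parent n7 fail=0; on 'a' 0 → fail=7;  out ∅∪∅=∅
  n14('ba'): parent n1 fail=0; on 'a' 0 → fail=7;  out ∅∪∅=∅
  n16('cb'): parent n13 fail=0; on 'b' 0 → fail=1;  out ∅∪∅=∅
  n20('cc'): parent n13 fail=0; on 'c' 0 → fail=13;  out ∅∪{2}={2}
  n22('ac'): parent n7 fail=0; on 'c' 0 → fail=13;  out ∅∪{2}={2}
  n25('bb'): parent n1 fail=0; on 'b' 0 → fail=1;  out {7}∪∅={7}
  n3('bcc'): parent n2 fail=13; on 'c' 13 → fail=20;  out ∅∪{2}={2}
  n9('aaa'): parent n8 fail=7; on 'a' 7 → fail=8;  out ∅∪∅=∅
  n15('bab'): parent n14 fail=7; on 'b' 7→0 → fail=1;  out {3}∪∅={3}
  n17('cbb'): parent n16 fail=1; on 'b' 1 → fail=25;  out ∅∪{7}={7}
  n21('cca'): parent n20 fail=13; on 'a' 13→0 → fail=7;  out {5}∪∅={5}
  n23('acb'): parent n22 fail=13; on 'b' 13 → fail=16;  out ∅∪∅=∅
  n4('bccc'): parent n3 fail=20; on 'c' 20→13 → fail=20;  out ∅∪{2}={2}
  n10('aaac'): parent n9 fail=8; on 'c' 8→7 → fail=22;  out ∅∪{2}={2}
  n18('cbbc'): parent n17 fail=25; on 'c' 25→1 → fail=2;  out ∅∪{2}={2}
  n24('acbb'): parent n23 fail=16; on 'b' 16 → fail=17;  out {6}∪{7}={6,7}
  n5('bcccc'): parent n4 fail=20; on 'c' 20→13 → fail=20;  out ∅∪{2}={2}
  n11('aaaca'): parent n10 fail=22; on 'a' 22→13→0 → fail=7;  out ∅∪∅=∅
  n19('cbbcc'): parent n18 fail=2; on 'c' 2 → fail=3;  out {4}∪{2}={2,4}
  n6('bccccc'): parent n5 fail=20; on 'c' 20→13 → fail=20;  out {0}∪{2}={0,2}
  n12('aaacaa'): parent n11 fail=7; on 'a' 7 → fail=8;  out {1}∪∅={1}

Run:
i=0 'c': node 0→13  → match P2@[0:0]
i=1 'a': node 13→7 ·f
i=2 'c': node 7→22  → match P2@[2:2]
i=3 'a': node 22→7 ·f
i=4 'b': node 7→1 ·f
i=5 'b': node 1→25  → match P7@[4:5]
i=6 'b': node 25→25 ·f  → match P7@[5:6]
i=7 'b': node 25→25 ·f  → match P7@[6:7]
i=8 'a': node 25→14 ·f
i=9 'b': node 14→15  → match P3@[7:9]
i=10 'b': node 15→25 ·f  → match P7@[9:10]
i=11 'b': node 25→25 ·f  → match P7@[10:11]
i=12 'a': node 25→14 ·f
i=13 'b': node 14→15  → match P3@[11:13]
i=14 'c': node 15→2 ·f  → match P2@[14:14]
i=15 'b': node 2→16 ·f
i=16 'c': node 16→2 ·f  → match P2@[16:16]
i=17 'b': node 2→16 ·f
i=18 'b': node 16→17  → match P7@[17:18]
i=19 'b': node 17→25 ·f  → match P7@[18:19]
i=20 'c': node 25→2 ·f  → match P2@[20:20]
i=21 'b': node 2→16 ·f
i=22 'a': node 16→14 ·f
i=23 'a': node 14→8 ·f
i=24 'a': node 8→9
i=25 'c': node 9→10  → match P2@[25:25]
i=26 'a': node 10→11
i=27 'a': node 11→12  → match P1@[22:27]
i=28 'a': node 12→9 ·f
i=29 'a': node 9→9 ·f
i=30 'a': node 9→9 ·f
i=31 'a': node 9→9 ·f
i=32 'a': node 9→9 ·f
i=33 'c': node 9→10  → match P2@[33:33]
i=34 'a': node 10→11
i=35 'a': node 11→12  → match P1@[30:35]
i=36 'a': node 12→9 ·f
i=37 'c': node 9→10  → match P2@[37:37]
i=38 'c': node 10→20 ·f  → match P2@[38:38]
i=39 'a': node 20→21  → match P5@[37:39]
i=40 'c': node 21→22 ·f  → match P2@[40:40]
i=41 'b': node 22→23
i=42 'b': node 23→24  → match P6@[39:42],P7@[41:42]
i=43 'c': node 24→18 ·f  → match P2@[43:43]
i=44 'b': node 18→16 ·f
i=45 'a': node 16→14 ·f
i=46 'c': node 14→22 ·f  → match P2@[46:46]
i=47 'b': node 22→23
i=48 'b': node 23→24  → match P6@[45:48],P7@[47:48]
i=49 'a': node 24→14 ·f
i=50 'c': node 14→22 ·f  → match P2@[50:50]
i=51 'c': node 22→20 ·f  → match P2@[51:51]
i=52 'a': node 20→21  → match P5@[50:52]
i=53 'c': node 21→22 ·f  → match P2@[53:53]
i=54 'a': node 22→7 ·f
i=55 'b': node 7→1 ·f
i=56 'a': node 1→14
i=57 'b': node 14→15  → match P3@[55:57]
i=58 'a': node 15→14 ·f
i=59 'c': node 14→22 ·f  → match P2@[59:59]
i=60 'b': node 22→23
i=61 'c': node 23→2 ·f  → match P2@[61:61]
i=62 'b': node 2→16 ·f
i=63 'a': node 16→14 ·f
i=64 'b': node 14→15  → match P3@[62:64]
i=65 'a': node 15→14 ·f

Result: [[0,2],[2,2],[5,7],[6,7],[7,7],[9,3],[10,7],[11,7],[13,3],[14,2],[16,2],[18,7],[19,7],[20,2],[25,2],[27,1],[33,2],[35,1],[37,2],[38,2],[39,5],[40,2],[42,6],[42,7],[43,2],[46,2],[48,6],[48,7],[50,2],[51,2],[52,5],[53,2],[57,3],[59,2],[61,2],[64,3]]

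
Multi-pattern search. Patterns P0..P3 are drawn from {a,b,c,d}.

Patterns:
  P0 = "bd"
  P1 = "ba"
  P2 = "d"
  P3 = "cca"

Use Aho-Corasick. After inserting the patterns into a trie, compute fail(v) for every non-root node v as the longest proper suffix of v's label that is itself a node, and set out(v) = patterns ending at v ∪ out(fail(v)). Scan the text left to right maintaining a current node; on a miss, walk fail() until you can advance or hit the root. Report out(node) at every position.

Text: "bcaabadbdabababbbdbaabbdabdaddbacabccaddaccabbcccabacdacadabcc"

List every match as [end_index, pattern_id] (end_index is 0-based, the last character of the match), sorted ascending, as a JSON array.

Build:
Trie (insert patterns):
  n0 'ε': b→1 c→5 d→4
  n1 'b': a→3 d→2
  n2 'bd': ·  ←P0
  n3 'ba': ·  ←P1
  n4 'd': ·  ←P2
  n5 'c': c→6
  n6 'cc': a→7
  n7 'cca': ·  ←P3

BFS fail/out derivation:
  n1('b'): parent n0 fail=0; on 'b' 0 → fail=0;  out ∅∪∅=∅
  n4('d'): parent n0 fail=0; on 'd' 0 → fail=0;  out {2}∪∅={2}
  n5('c'): parent n0 fail=0; on 'c' 0 → fail=0;  out ∅∪∅=∅
  n2('bd'): parent n1 fail=0; on 'd' 0 → fail=4;  out {0}∪{2}={0,2}
  n3('ba'): parent n1 fail=0; on 'a' 0 → fail=0;  out {1}∪∅={1}
  n6('cc'): parent n5 fail=0; on 'c' 0 → fail=5;  out ∅∪∅=∅
  n7('cca'): parent n6 fail=5; on 'a' 5→0 → fail=0;  out {3}∪∅={3}

Run:
pos 0 'b': at 1
pos 1 'c': at 5 (via fail)
pos 2 'a': at 0 (via fail)
pos 3 'a': at 0
pos 4 'b': at 1
pos 5 'a': at 3  → match P1@[4:5]
pos 6 'd': at 4 (via fail)  → match P2@[6:6]
pos 7 'b': at 1 (via fail)
pos 8 'd': at 2  → match P0@[7:8],P2@[8:8]
pos 9 'a': at 0 (via fail)
pos 10 'b': at 1
pos 11 'a': at 3  → match P1@[10:11]
pos 12 'b': at 1 (via fail)
pos 13 'a': at 3  → match P1@[12:13]
pos 14 'b': at 1 (via fail)
pos 15 'b': at 1 (via fail)
pos 16 'b': at 1 (via fail)
pos 17 'd': at 2  → match P0@[16:17],P2@[17:17]
pos 18 'b': at 1 (via fail)
pos 19 'a': at 3  → match P1@[18:19]
pos 20 'a': at 0 (via fail)
pos 21 'b': at 1
pos 22 'b': at 1 (via fail)
pos 23 'd': at 2  → match P0@[22:23],P2@[23:23]
pos 24 'a': at 0 (via fail)
pos 25 'b': at 1
pos 26 'd': at 2  → match P0@[25:26],P2@[26:26]
pos 27 'a': at 0 (via fail)
pos 28 'd': at 4  → match P2@[28:28]
pos 29 'd': at 4 (via fail)  → match P2@[29:29]
pos 30 'b': at 1 (via fail)
pos 31 'a': at 3  → match P1@[30:31]
pos 32 'c': at 5 (via fail)
pos 33 'a': at 0 (via fail)
pos 34 'b': at 1
pos 35 'c': at 5 (via fail)
pos 36 'c': at 6
pos 37 'a': at 7  → match P3@[35:37]
pos 38 'd': at 4 (via fail)  → match P2@[38:38]
pos 39 'd': at 4 (via fail)  → match P2@[39:39]
pos 40 'a': at 0 (via fail)
pos 41 'c': at 5
pos 42 'c': at 6
pos 43 'a': at 7  → match P3@[41:43]
pos 44 'b': at 1 (via fail)
pos 45 'b': at 1 (via fail)
pos 46 'c': at 5 (via fail)
pos 47 'c': at 6
pos 48 'c': at 6 (via fail)
pos 49 'a': at 7  → match P3@[47:49]
pos 50 'b': at 1 (via fail)
pos 51 'a': at 3  → match P1@[50:51]
pos 52 'c': at 5 (via fail)
pos 53 'd': at 4 (via fail)  → match P2@[53:53]
pos 54 'a': at 0 (via fail)
pos 55 'c': at 5
pos 56 'a': at 0 (via fail)
pos 57 'd': at 4  → match P2@[57:57]
pos 58 'a': at 0 (via fail)
pos 59 'b': at 1
pos 60 'c': at 5 (via fail)
pos 61 'c': at 6

Matches: [[5,1],[6,2],[8,0],[8,2],[11,1],[13,1],[17,0],[17,2],[19,1],[23,0],[23,2],[26,0],[26,2],[28,2],[29,2],[31,1],[37,3],[38,2],[39,2],[43,3],[49,3],[51,1],[53,2],[57,2]]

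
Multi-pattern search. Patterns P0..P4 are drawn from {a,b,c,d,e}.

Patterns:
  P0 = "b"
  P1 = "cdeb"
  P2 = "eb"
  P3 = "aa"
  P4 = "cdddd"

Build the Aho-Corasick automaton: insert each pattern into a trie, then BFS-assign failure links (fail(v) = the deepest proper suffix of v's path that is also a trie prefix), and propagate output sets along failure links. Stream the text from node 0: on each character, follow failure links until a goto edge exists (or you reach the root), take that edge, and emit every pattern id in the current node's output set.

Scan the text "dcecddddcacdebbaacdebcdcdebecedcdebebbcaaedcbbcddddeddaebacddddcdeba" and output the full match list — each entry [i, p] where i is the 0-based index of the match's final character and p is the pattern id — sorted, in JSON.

Build:
Trie (insert patterns):
  0='ε' goto a→8 b→1 c→2 e→6
  1='b' goto ·  ←P0
  2='c' goto d→3
  3='cd' goto d→10 e→4
  4='cde' goto b→5
  5='cdeb' goto ·  ←P1
  6='e' goto b→7
  7='eb' goto ·  ←P2
  8='a' goto a→9
  9='aa' goto ·  ←P3
  10='cdd' goto d→11
  11='cddd' goto d→12
  12='cdddd' goto ·  ←P4

Failure links (BFS by depth):
  n1('b'): parent n0 fail=0; on 'b' 0 → fail=0;  out {0}∪∅={0}
  n2('c'): parent n0 fail=0; on 'c' 0 → fail=0;  out ∅∪∅=∅
  n6('e'): parent n0 fail=0; on 'e' 0 → fail=0;  out ∅∪∅=∅
  n8('a'): parent n0 fail=0; on 'a' 0 → fail=0;  out ∅∪∅=∅
  n3('cd'): parent n2 fail=0; on 'd' 0 → fail=0;  out ∅∪∅=∅
  n7('eb'): parent n6 fail=0; on 'b' 0 → fail=1;  out {2}∪{0}={0,2}
  n9('aa'): parent n8 fail=0; on 'a' 0 → fail=8;  out {3}∪∅={3}
  n4('cde'): parent n3 fail=0; on 'e' 0 → fail=6;  out ∅∪∅=∅
  n10('cdd'): parent n3 fail=0; on 'd' 0 → fail=0;  out ∅∪∅=∅
  n5('cdeb'): parent n4 fail=6; on 'b' 6 → fail=7;  out {1}∪{0,2}={0,1,2}
  n11('cddd'): parent n10 fail=0; on 'd' 0 → fail=0;  out ∅∪∅=∅
  n12('cdddd'): parent n11 fail=0; on 'd' 0 → fail=0;  out {4}∪∅={4}

Text stream:
pos 0 'd': at 0
pos 1 'c': at 2
pos 2 'e': at 6 ·f
pos 3 'c': at 2 ·f
pos 4 'd': at 3
pos 5 'd': at 10
pos 6 'd': at 11
pos 7 'd': at 12  → match P4@[3:7]
pos 8 'c': at 2 ·f
pos 9 'a': at 8 ·f
pos 10 'c': at 2 ·f
pos 11 'd': at 3
pos 12 'e': at 4
pos 13 'b': at 5  → match P0@[13:13],P1@[10:13],P2@[12:13]
pos 14 'b': at 1 ·f  → match P0@[14:14]
pos 15 'a': at 8 ·f
pos 16 'a': at 9  → match P3@[15:16]
pos 17 'c': at 2 ·f
pos 18 'd': at 3
pos 19 'e': at 4
pos 20 'b': at 5  → match P0@[20:20],P1@[17:20],P2@[19:20]
pos 21 'c': at 2 ·f
pos 22 'd': at 3
pos 23 'c': at 2 ·f
pos 24 'd': at 3
pos 25 'e': at 4
pos 26 'b': at 5  → match P0@[26:26],P1@[23:26],P2@[25:26]
pos 27 'e': at 6 ·f
pos 28 'c': at 2 ·f
pos 29 'e': at 6 ·f
pos 30 'd': at 0 ·f
pos 31 'c': at 2
pos 32 'd': at 3
pos 33 'e': at 4
pos 34 'b': at 5  → match P0@[34:34],P1@[31:34],P2@[33:34]
pos 35 'e': at 6 ·f
pos 36 'b': at 7  → match P0@[36:36],P2@[35:36]
pos 37 'b': at 1 ·f  → match P0@[37:37]
pos 38 'c': at 2 ·f
pos 39 'a': at 8 ·f
pos 40 'a': at 9  → match P3@[39:40]
pos 41 'e': at 6 ·f
pos 42 'd': at 0 ·f
pos 43 'c': at 2
pos 44 'b': at 1 ·f  → match P0@[44:44]
pos 45 'b': at 1 ·f  → match P0@[45:45]
pos 46 'c': at 2 ·f
pos 47 'd': at 3
pos 48 'd': at 10
pos 49 'd': at 11
pos 50 'd': at 12  → match P4@[46:50]
pos 51 'e': at 6 ·f
pos 52 'd': at 0 ·f
pos 53 'd': at 0
pos 54 'a': at 8
pos 55 'e': at 6 ·f
pos 56 'b': at 7  → match P0@[56:56],P2@[55:56]
pos 57 'a': at 8 ·f
pos 58 'c': at 2 ·f
pos 59 'd': at 3
pos 60 'd': at 10
pos 61 'd': at 11
pos 62 'd': at 12  → match P4@[58:62]
pos 63 'c': at 2 ·f
pos 64 'd': at 3
pos 65 'e': at 4
pos 66 'b': at 5  → match P0@[66:66],P1@[63:66],P2@[65:66]
pos 67 'a': at 8 ·f

Matches: [[7,4],[13,0],[13,1],[13,2],[14,0],[16,3],[20,0],[20,1],[20,2],[26,0],[26,1],[26,2],[34,0],[34,1],[34,2],[36,0],[36,2],[37,0],[40,3],[44,0],[45,0],[50,4],[56,0],[56,2],[62,4],[66,0],[66,1],[66,2]]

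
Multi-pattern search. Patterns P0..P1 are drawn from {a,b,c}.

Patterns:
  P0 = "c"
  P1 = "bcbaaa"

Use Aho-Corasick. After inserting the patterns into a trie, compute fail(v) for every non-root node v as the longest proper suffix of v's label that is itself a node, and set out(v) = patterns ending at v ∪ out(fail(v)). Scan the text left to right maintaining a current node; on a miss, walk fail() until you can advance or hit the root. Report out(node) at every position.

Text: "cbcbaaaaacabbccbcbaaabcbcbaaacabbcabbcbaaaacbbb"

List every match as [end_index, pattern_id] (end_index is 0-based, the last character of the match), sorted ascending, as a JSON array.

Build:
Trie (insert patterns):
  0='ε' goto b→2 c→1
  1='c' goto ·  ←P0
  2='b' goto c→3
  3='bc' goto b→4
  4='bcb' goto a→5
  5='bcba' goto a→6
  6='bcbaa' goto a→7
  7='bcbaaa' goto ·  ←P1

BFS fail/out derivation:
  n1('c'): parent n0 fail=0; on 'c' 0 → fail=0;  out {0}∪∅={0}
  n2('b'): parent n0 fail=0; on 'b' 0 → fail=0;  out ∅∪∅=∅
  n3('bc'): parent n2 fail=0; on 'c' 0 → fail=1;  out ∅∪{0}={0}
  n4('bcb'): parent n3 fail=1; on 'b' 1→0 → fail=2;  out ∅∪∅=∅
  n5('bcba'): parent n4 fail=2; on 'a' 2→0 → fail=0;  out ∅∪∅=∅
  n6('bcbaa'): parent n5 fail=0; on 'a' 0 → fail=0;  out ∅∪∅=∅
  n7('bcbaaa'): parent n6 fail=0; on 'a' 0 → fail=0;  out {1}∪∅={1}

Run:
pos 0 'c': at 1  emit P0@[0:0]
pos 1 'b': at 2 (via fail)
pos 2 'c': at 3  emit P0@[2:2]
pos 3 'b': at 4
pos 4 'a': at 5
pos 5 'a': at 6
pos 6 'a': at 7  emit P1@[1:6]
pos 7 'a': at 0 (via fail)
pos 8 'a': at 0
pos 9 'c': at 1  emit P0@[9:9]
pos 10 'a': at 0 (via fail)
pos 11 'b': at 2
pos 12 'b': at 2 (via fail)
pos 13 'c': at 3  emit P0@[13:13]
pos 14 'c': at 1 (via fail)  emit P0@[14:14]
pos 15 'b': at 2 (via fail)
pos 16 'c': at 3  emit P0@[16:16]
pos 17 'b': at 4
pos 18 'a': at 5
pos 19 'a': at 6
pos 20 'a': at 7  emit P1@[15:20]
pos 21 'b': at 2 (via fail)
pos 22 'c': at 3  emit P0@[22:22]
pos 23 'b': at 4
pos 24 'c': at 3 (via fail)  emit P0@[24:24]
pos 25 'b': at 4
pos 26 'a': at 5
pos 27 'a': at 6
pos 28 'a': at 7  emit P1@[23:28]
pos 29 'c': at 1 (via fail)  emit P0@[29:29]
pos 30 'a': at 0 (via fail)
pos 31 'b': at 2
pos 32 'b': at 2 (via fail)
pos 33 'c': at 3  emit P0@[33:33]
pos 34 'a': at 0 (via fail)
pos 35 'b': at 2
pos 36 'b': at 2 (via fail)
pos 37 'c': at 3  emit P0@[37:37]
pos 38 'b': at 4
pos 39 'a': at 5
pos 40 'a': at 6
pos 41 'a': at 7  emit P1@[36:41]
pos 42 'a': at 0 (via fail)
pos 43 'c': at 1  emit P0@[43:43]
pos 44 'b': at 2 (via fail)
pos 45 'b': at 2 (via fail)
pos 46 'b': at 2 (via fail)

All matches (sorted): [[0,0],[2,0],[6,1],[9,0],[13,0],[14,0],[16,0],[20,1],[22,0],[24,0],[28,1],[29,0],[33,0],[37,0],[41,1],[43,0]]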